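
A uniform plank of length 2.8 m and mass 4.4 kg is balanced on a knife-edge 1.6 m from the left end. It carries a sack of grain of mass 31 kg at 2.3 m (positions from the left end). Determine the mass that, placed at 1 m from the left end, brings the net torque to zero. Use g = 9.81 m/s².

Choose the knife-edge (at 1.6 m from the left end) as the axis so the support reaction has zero arm there.
Beam weight: 4.4 × 9.81 = 43.16 N down at 1.4 m → arm 0.2 m, τ = 43.16 × 0.2 = 8.632 N·m counterclockwise.
Sack of grain: 31 × 9.81 = 304.1 N down at 2.3 m → arm 0.7 m, τ = 304.1 × 0.7 = 212.9 N·m clockwise.
Net moment of known loads = 204.3 N·m clockwise.
An unknown mass m at 1 m has arm 0.6 m; its moment is m·g·0.6 counterclockwise.
Setting net torque to zero: m × 9.81 × 0.6 = 204.3 → m = 204.3 / (9.81 × 0.6) = 34.7 kg.

m ≈ 34.7 kg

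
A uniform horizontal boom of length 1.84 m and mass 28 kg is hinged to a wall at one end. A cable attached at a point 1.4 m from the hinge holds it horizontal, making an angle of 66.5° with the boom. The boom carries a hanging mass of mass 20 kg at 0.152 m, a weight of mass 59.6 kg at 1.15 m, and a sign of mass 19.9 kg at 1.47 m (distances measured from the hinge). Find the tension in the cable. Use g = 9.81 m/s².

Take moments about the hinge.
Beam weight: 28 × 9.81 = 274.7 N down at 0.92 m → arm 0.92 m, τ = 274.7 × 0.92 = 252.7 N·m clockwise.
Hanging mass: 20 × 9.81 = 196.2 N down at 0.152 m → arm 0.152 m, τ = 196.2 × 0.152 = 29.82 N·m clockwise.
Weight: 59.6 × 9.81 = 584.7 N down at 1.15 m → arm 1.15 m, τ = 584.7 × 1.15 = 672.4 N·m clockwise.
Sign: 19.9 × 9.81 = 195.2 N down at 1.47 m → arm 1.47 m, τ = 195.2 × 1.47 = 286.9 N·m clockwise.
Total clockwise load moment = 1242 N·m.
The cable tension T acts at 1.4 m; only its component perpendicular to the boom, T sinθ, produces torque. sin 66.5° = 0.9171.
Setting net torque to zero: T × 1.4 × 0.9171 = 1242 → T = 1242 / 1.284 = 967 N.

T ≈ 967 N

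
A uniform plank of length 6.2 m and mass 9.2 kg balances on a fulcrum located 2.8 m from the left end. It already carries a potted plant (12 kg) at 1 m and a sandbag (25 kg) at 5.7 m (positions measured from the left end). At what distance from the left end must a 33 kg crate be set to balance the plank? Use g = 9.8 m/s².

Taking torques about the fulcrum (at 2.8 m from the left end):
Beam weight: 9.2 × 9.8 = 90.16 N down at 3.1 m → arm 0.3 m, τ = 90.16 × 0.3 = 27.05 N·m clockwise.
Potted plant: 12 × 9.8 = 117.6 N down at 1 m → arm 1.8 m, τ = 117.6 × 1.8 = 211.7 N·m counterclockwise.
Sandbag: 25 × 9.8 = 245 N down at 5.7 m → arm 2.9 m, τ = 245 × 2.9 = 710.5 N·m clockwise.
Net moment of existing loads = 525.9 N·m clockwise.
The crate weighs 33 × 9.8 = 323.4 N and must supply an equal counterclockwise moment, so its lever arm about the fulcrum is 525.9 / 323.4 = 1.63 m.
That puts it at 2.8 − 1.63 = 1.17 m from the left end.

x ≈ 1.17 m from the left end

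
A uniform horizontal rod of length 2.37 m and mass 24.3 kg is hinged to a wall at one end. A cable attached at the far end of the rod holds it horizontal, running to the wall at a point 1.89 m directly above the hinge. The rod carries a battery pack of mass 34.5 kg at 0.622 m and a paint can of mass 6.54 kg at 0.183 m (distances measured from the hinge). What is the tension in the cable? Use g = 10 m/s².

Choose the hinge as the axis so the unknown hinge reaction has zero arm there.
Beam weight: 24.3 × 10 = 243 N down at 1.185 m → arm 1.185 m, τ = 243 × 1.185 = 288 N·m clockwise.
Battery pack: 34.5 × 10 = 345 N down at 0.622 m → arm 0.622 m, τ = 345 × 0.622 = 214.6 N·m clockwise.
Paint can: 6.54 × 10 = 65.4 N down at 0.183 m → arm 0.183 m, τ = 65.4 × 0.183 = 11.97 N·m clockwise.
Total clockwise load moment = 514.6 N·m.
The cable tension T acts at 2.37 m; only its component perpendicular to the rod, T sinθ, produces torque. sinθ = h/√(h²+d²) = 1.89/√(1.89²+2.37²) = 0.6235.
Balancing moments: T × 2.37 × 0.6235 = 514.6, giving T = 514.6 / 1.478 = 348 N.

T ≈ 348 N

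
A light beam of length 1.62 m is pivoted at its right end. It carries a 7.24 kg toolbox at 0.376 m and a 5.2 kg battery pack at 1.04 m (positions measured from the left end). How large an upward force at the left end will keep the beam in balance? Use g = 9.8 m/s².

Taking torques about the right end:
Toolbox: 7.24 × 9.8 = 70.95 N down at 0.376 m → arm 1.244 m, τ = 70.95 × 1.244 = 88.26 N·m counterclockwise.
Battery pack: 5.2 × 9.8 = 50.96 N down at 1.04 m → arm 0.58 m, τ = 50.96 × 0.58 = 29.56 N·m counterclockwise.
Net moment of the loads = 117.8 N·m counterclockwise.
The upward force F acts at the left end, arm 1.62 m, giving F × 1.62 clockwise.
Setting net torque to zero: F × 1.62 = 117.8 → F = 117.8 / 1.62 = 72.7 N.

F ≈ 72.7 N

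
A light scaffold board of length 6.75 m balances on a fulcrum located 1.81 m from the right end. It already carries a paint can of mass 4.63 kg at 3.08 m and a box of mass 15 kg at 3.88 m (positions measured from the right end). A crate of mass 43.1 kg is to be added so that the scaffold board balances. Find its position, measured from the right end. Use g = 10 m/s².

Choose the fulcrum (at 1.81 m from the right end) as the axis so the support reaction has zero arm there.
Paint can: 4.63 × 10 = 46.3 N down at 3.08 m → arm 1.27 m, τ = 46.3 × 1.27 = 58.8 N·m counterclockwise.
Box: 15 × 10 = 150 N down at 3.88 m → arm 2.07 m, τ = 150 × 2.07 = 310.5 N·m counterclockwise.
Net moment of existing loads = 369.3 N·m counterclockwise.
The crate weighs 43.1 × 10 = 431 N and must supply an equal clockwise moment, so its lever arm about the fulcrum is 369.3 / 431 = 0.857 m.
That puts it at 1.81 − 0.857 = 0.953 m from the right end.

x ≈ 0.953 m from the right end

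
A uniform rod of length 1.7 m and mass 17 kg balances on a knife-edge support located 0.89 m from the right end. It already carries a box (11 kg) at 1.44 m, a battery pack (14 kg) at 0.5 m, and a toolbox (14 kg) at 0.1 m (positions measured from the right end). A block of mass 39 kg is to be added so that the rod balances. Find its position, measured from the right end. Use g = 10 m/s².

Take moments about the knife-edge support (at 0.89 m from the right end).
Beam weight: 17 × 10 = 170 N down at 0.85 m → arm 0.04 m, τ = 170 × 0.04 = 6.8 N·m clockwise.
Box: 11 × 10 = 110 N down at 1.44 m → arm 0.55 m, τ = 110 × 0.55 = 60.5 N·m counterclockwise.
Battery pack: 14 × 10 = 140 N down at 0.5 m → arm 0.39 m, τ = 140 × 0.39 = 54.6 N·m clockwise.
Toolbox: 14 × 10 = 140 N down at 0.1 m → arm 0.79 m, τ = 140 × 0.79 = 110.6 N·m clockwise.
Net moment of existing loads = 111.5 N·m clockwise.
The block weighs 39 × 10 = 390 N and must supply an equal counterclockwise moment, so its lever arm about the knife-edge support is 111.5 / 390 = 0.286 m.
That puts it at 0.89 + 0.286 = 1.18 m from the right end.

x ≈ 1.18 m from the right end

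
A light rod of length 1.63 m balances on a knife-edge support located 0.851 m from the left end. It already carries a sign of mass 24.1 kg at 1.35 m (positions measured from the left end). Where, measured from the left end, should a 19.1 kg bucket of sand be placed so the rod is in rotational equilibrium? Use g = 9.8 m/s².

Take moments about the knife-edge support (at 0.851 m from the left end).
Sign: 24.1 × 9.8 = 236.2 N down at 1.35 m → arm 0.499 m, τ = 236.2 × 0.499 = 117.9 N·m clockwise.
Net moment of existing loads = 117.9 N·m clockwise.
The bucket of sand weighs 19.1 × 9.8 = 187.2 N and must supply an equal counterclockwise moment, so its lever arm about the knife-edge support is 117.9 / 187.2 = 0.63 m.
That puts it at 0.851 − 0.63 = 0.221 m from the left end.

x ≈ 0.221 m from the left end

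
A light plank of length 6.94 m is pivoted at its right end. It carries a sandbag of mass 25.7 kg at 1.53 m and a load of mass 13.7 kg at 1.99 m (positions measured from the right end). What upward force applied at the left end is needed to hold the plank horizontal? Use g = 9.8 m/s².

F ≈ 94 N

Take moments about the right end.
Sandbag: 25.7 × 9.8 = 251.9 N down at 1.53 m → arm 1.53 m, τ = 251.9 × 1.53 = 385.4 N·m counterclockwise.
Load: 13.7 × 9.8 = 134.3 N down at 1.99 m → arm 1.99 m, τ = 134.3 × 1.99 = 267.3 N·m counterclockwise.
Net moment of the loads = 652.7 N·m counterclockwise.
The upward force F acts at the left end, arm 6.94 m, giving F × 6.94 clockwise.
Setting net torque to zero: F × 6.94 = 652.7 → F = 652.7 / 6.94 = 94 N.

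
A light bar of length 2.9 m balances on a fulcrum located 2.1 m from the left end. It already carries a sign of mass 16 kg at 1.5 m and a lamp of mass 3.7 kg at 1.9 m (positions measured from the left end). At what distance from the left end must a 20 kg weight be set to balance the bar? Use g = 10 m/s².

x ≈ 2.62 m from the left end

Choose the fulcrum (at 2.1 m from the left end) as the axis so the support reaction has zero arm there.
Sign: 16 × 10 = 160 N down at 1.5 m → arm 0.6 m, τ = 160 × 0.6 = 96 N·m counterclockwise.
Lamp: 3.7 × 10 = 37 N down at 1.9 m → arm 0.2 m, τ = 37 × 0.2 = 7.4 N·m counterclockwise.
Net moment of existing loads = 103.4 N·m counterclockwise.
The weight weighs 20 × 10 = 200 N and must supply an equal clockwise moment, so its lever arm about the fulcrum is 103.4 / 200 = 0.517 m.
That puts it at 2.1 + 0.517 = 2.62 m from the left end.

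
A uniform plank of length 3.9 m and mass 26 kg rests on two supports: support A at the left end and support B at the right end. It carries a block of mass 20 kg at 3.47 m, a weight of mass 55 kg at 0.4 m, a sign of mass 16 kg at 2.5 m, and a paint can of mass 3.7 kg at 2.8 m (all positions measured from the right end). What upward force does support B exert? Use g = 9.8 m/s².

R_B ≈ 699 N

Take moments about support A.
Beam weight: 26 × 9.8 = 254.8 N down at 1.95 m → arm 1.95 m, τ = 254.8 × 1.95 = 496.9 N·m clockwise.
Block: 20 × 9.8 = 196 N down at 3.47 m → arm 0.43 m, τ = 196 × 0.43 = 84.28 N·m clockwise.
Weight: 55 × 9.8 = 539 N down at 0.4 m → arm 3.5 m, τ = 539 × 3.5 = 1886 N·m clockwise.
Sign: 16 × 9.8 = 156.8 N down at 2.5 m → arm 1.4 m, τ = 156.8 × 1.4 = 219.5 N·m clockwise.
Paint can: 3.7 × 9.8 = 36.26 N down at 2.8 m → arm 1.1 m, τ = 36.26 × 1.1 = 39.89 N·m clockwise.
Net load moment about support A = 2727 N·m clockwise.
Reaction R at support B is upward at 0 m, arm 3.9 m → moment R × 3.9 counterclockwise.
For rotational equilibrium, R × 3.9 = 2727, so R = 699 N.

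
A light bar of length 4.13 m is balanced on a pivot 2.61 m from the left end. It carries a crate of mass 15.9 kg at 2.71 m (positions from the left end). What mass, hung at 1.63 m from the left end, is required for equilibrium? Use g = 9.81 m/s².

m ≈ 1.62 kg

Take moments about the pivot (at 2.61 m from the left end).
Crate: 15.9 × 9.81 = 156 N down at 2.71 m → arm 0.1 m, τ = 156 × 0.1 = 15.6 N·m clockwise.
Net moment of known loads = 15.6 N·m clockwise.
An unknown mass m at 1.63 m has arm 0.98 m; its moment is m·g·0.98 counterclockwise.
Setting net torque to zero: m × 9.81 × 0.98 = 15.6 → m = 15.6 / (9.81 × 0.98) = 1.62 kg.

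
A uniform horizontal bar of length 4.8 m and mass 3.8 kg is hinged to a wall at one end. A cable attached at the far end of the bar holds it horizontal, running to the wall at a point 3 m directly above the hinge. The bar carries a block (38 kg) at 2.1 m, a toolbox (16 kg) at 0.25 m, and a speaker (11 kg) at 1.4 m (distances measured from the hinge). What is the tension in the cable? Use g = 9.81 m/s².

Take moments about the hinge.
Beam weight: 3.8 × 9.81 = 37.28 N down at 2.4 m → arm 2.4 m, τ = 37.28 × 2.4 = 89.47 N·m clockwise.
Block: 38 × 9.81 = 372.8 N down at 2.1 m → arm 2.1 m, τ = 372.8 × 2.1 = 782.9 N·m clockwise.
Toolbox: 16 × 9.81 = 157 N down at 0.25 m → arm 0.25 m, τ = 157 × 0.25 = 39.25 N·m clockwise.
Speaker: 11 × 9.81 = 107.9 N down at 1.4 m → arm 1.4 m, τ = 107.9 × 1.4 = 151.1 N·m clockwise.
Total clockwise load moment = 1063 N·m.
The cable tension T acts at 4.8 m; only its component perpendicular to the bar, T sinθ, produces torque. sinθ = h/√(h²+d²) = 3/√(3²+4.8²) = 0.53.
Στ = 0 ⇒ T × 4.8 × 0.53 = 1063 ⇒ T = 1063 / 2.544 = 418 N.

T ≈ 418 N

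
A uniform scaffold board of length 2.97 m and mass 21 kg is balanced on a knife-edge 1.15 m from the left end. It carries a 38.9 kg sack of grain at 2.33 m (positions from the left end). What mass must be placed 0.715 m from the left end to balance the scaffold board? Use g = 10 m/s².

m ≈ 122 kg

Take moments about the knife-edge (at 1.15 m from the left end).
Beam weight: 21 × 10 = 210 N down at 1.485 m → arm 0.335 m, τ = 210 × 0.335 = 70.35 N·m clockwise.
Sack of grain: 38.9 × 10 = 389 N down at 2.33 m → arm 1.18 m, τ = 389 × 1.18 = 459 N·m clockwise.
Net moment of known loads = 529.4 N·m clockwise.
An unknown mass m at 0.715 m has arm 0.435 m; its moment is m·g·0.435 counterclockwise.
Setting net torque to zero: m × 10 × 0.435 = 529.4 → m = 529.4 / (10 × 0.435) = 122 kg.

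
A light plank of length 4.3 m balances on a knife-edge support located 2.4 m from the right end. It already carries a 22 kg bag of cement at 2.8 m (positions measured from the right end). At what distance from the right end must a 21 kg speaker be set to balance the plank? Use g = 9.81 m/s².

About the knife-edge support (at 2.4 m from the right end):
Bag of cement: 22 × 9.81 = 215.8 N down at 2.8 m → arm 0.4 m, τ = 215.8 × 0.4 = 86.32 N·m counterclockwise.
Net moment of existing loads = 86.32 N·m counterclockwise.
The speaker weighs 21 × 9.81 = 206 N and must supply an equal clockwise moment, so its lever arm about the knife-edge support is 86.32 / 206 = 0.419 m.
That puts it at 2.4 − 0.419 = 1.98 m from the right end.

x ≈ 1.98 m from the right end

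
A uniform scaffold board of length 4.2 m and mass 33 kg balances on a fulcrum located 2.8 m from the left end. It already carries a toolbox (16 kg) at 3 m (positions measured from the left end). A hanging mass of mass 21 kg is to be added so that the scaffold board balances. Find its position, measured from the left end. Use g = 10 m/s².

About the fulcrum (at 2.8 m from the left end):
Beam weight: 33 × 10 = 330 N down at 2.1 m → arm 0.7 m, τ = 330 × 0.7 = 231 N·m counterclockwise.
Toolbox: 16 × 10 = 160 N down at 3 m → arm 0.2 m, τ = 160 × 0.2 = 32 N·m clockwise.
Net moment of existing loads = 199 N·m counterclockwise.
The hanging mass weighs 21 × 10 = 210 N and must supply an equal clockwise moment, so its lever arm about the fulcrum is 199 / 210 = 0.948 m.
That puts it at 2.8 + 0.948 = 3.75 m from the left end.

x ≈ 3.75 m from the left end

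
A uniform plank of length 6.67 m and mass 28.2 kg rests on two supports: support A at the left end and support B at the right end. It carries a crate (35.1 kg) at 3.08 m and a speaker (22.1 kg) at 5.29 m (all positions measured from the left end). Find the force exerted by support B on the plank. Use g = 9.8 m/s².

R_B ≈ 469 N

Take moments about support A.
Beam weight: 28.2 × 9.8 = 276.4 N down at 3.335 m → arm 3.335 m, τ = 276.4 × 3.335 = 921.8 N·m clockwise.
Crate: 35.1 × 9.8 = 344 N down at 3.08 m → arm 3.08 m, τ = 344 × 3.08 = 1060 N·m clockwise.
Speaker: 22.1 × 9.8 = 216.6 N down at 5.29 m → arm 5.29 m, τ = 216.6 × 5.29 = 1146 N·m clockwise.
Net load moment about support A = 3128 N·m clockwise.
Reaction R at support B is upward at 6.67 m, arm 6.67 m → moment R × 6.67 counterclockwise.
Setting net torque to zero: R × 6.67 = 3128 → R = 469 N.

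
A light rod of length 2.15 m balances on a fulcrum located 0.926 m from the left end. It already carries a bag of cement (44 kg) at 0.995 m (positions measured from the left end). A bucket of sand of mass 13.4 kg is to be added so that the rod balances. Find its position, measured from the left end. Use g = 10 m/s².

Take moments about the fulcrum (at 0.926 m from the left end).
Bag of cement: 44 × 10 = 440 N down at 0.995 m → arm 0.069 m, τ = 440 × 0.069 = 30.36 N·m clockwise.
Net moment of existing loads = 30.36 N·m clockwise.
The bucket of sand weighs 13.4 × 10 = 134 N and must supply an equal counterclockwise moment, so its lever arm about the fulcrum is 30.36 / 134 = 0.227 m.
That puts it at 0.926 − 0.227 = 0.699 m from the left end.

x ≈ 0.699 m from the left end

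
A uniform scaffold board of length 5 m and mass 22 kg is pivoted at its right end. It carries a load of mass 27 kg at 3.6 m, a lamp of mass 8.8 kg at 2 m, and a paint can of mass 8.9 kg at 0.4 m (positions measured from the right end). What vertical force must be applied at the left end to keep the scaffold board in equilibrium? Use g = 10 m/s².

Take moments about the right end.
Beam weight: 22 × 10 = 220 N down at 2.5 m → arm 2.5 m, τ = 220 × 2.5 = 550 N·m counterclockwise.
Load: 27 × 10 = 270 N down at 3.6 m → arm 3.6 m, τ = 270 × 3.6 = 972 N·m counterclockwise.
Lamp: 8.8 × 10 = 88 N down at 2 m → arm 2 m, τ = 88 × 2 = 176 N·m counterclockwise.
Paint can: 8.9 × 10 = 89 N down at 0.4 m → arm 0.4 m, τ = 89 × 0.4 = 35.6 N·m counterclockwise.
Net moment of the loads = 1734 N·m counterclockwise.
The upward force F acts at the left end, arm 5 m, giving F × 5 clockwise.
Balancing moments: F × 5 = 1734, giving F = 1734 / 5 = 347 N.

F ≈ 347 N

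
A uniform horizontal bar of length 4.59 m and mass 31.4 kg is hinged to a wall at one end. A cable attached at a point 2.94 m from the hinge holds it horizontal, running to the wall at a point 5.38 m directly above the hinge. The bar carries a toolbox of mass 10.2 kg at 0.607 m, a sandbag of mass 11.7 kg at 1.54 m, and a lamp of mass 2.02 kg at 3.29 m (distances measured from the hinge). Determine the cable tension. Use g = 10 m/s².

T ≈ 399 N

Take moments about the hinge.
Beam weight: 31.4 × 10 = 314 N down at 2.295 m → arm 2.295 m, τ = 314 × 2.295 = 720.6 N·m clockwise.
Toolbox: 10.2 × 10 = 102 N down at 0.607 m → arm 0.607 m, τ = 102 × 0.607 = 61.91 N·m clockwise.
Sandbag: 11.7 × 10 = 117 N down at 1.54 m → arm 1.54 m, τ = 117 × 1.54 = 180.2 N·m clockwise.
Lamp: 2.02 × 10 = 20.2 N down at 3.29 m → arm 3.29 m, τ = 20.2 × 3.29 = 66.46 N·m clockwise.
Total clockwise load moment = 1029 N·m.
The cable tension T acts at 2.94 m; only its component perpendicular to the bar, T sinθ, produces torque. sinθ = h/√(h²+d²) = 5.38/√(5.38²+2.94²) = 0.8775.
Στ = 0 ⇒ T × 2.94 × 0.8775 = 1029 ⇒ T = 1029 / 2.58 = 399 N.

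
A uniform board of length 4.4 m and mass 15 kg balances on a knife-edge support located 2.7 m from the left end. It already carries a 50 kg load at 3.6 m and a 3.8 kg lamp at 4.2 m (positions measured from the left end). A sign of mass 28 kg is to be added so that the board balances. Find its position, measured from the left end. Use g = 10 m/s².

About the knife-edge support (at 2.7 m from the left end):
Beam weight: 15 × 10 = 150 N down at 2.2 m → arm 0.5 m, τ = 150 × 0.5 = 75 N·m counterclockwise.
Load: 50 × 10 = 500 N down at 3.6 m → arm 0.9 m, τ = 500 × 0.9 = 450 N·m clockwise.
Lamp: 3.8 × 10 = 38 N down at 4.2 m → arm 1.5 m, τ = 38 × 1.5 = 57 N·m clockwise.
Net moment of existing loads = 432 N·m clockwise.
The sign weighs 28 × 10 = 280 N and must supply an equal counterclockwise moment, so its lever arm about the knife-edge support is 432 / 280 = 1.54 m.
That puts it at 2.7 − 1.54 = 1.16 m from the left end.

x ≈ 1.16 m from the left end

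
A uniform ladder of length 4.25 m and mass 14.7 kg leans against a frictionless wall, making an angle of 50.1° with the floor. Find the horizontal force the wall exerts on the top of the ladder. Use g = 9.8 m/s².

Sum moments about the foot of the ladder (the floor normal and friction both act there and drop out).
Ladder weight 14.7×9.8 = 144.1 N acts at 2.125 m along the ladder; its horizontal arm is 2.125·cos50.1° = 1.363 m → τ = 196.4 N·m clockwise.
Wall normal N acts horizontally at the top; its moment arm is the height L sinθ = 4.25·sin50.1° = 3.26 m, counterclockwise.
Setting net torque to zero: N × 3.26 = 196.4 → N = 60.2 N.

N_wall ≈ 60.2 N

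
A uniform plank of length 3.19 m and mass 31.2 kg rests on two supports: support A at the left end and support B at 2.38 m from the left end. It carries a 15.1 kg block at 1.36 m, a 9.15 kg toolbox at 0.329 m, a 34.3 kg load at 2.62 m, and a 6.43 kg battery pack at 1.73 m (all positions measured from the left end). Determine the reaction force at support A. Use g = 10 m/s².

Choose support B as the axis so its reaction then has zero moment arm.
Beam weight: 31.2 × 10 = 312 N down at 1.595 m → arm 0.785 m, τ = 312 × 0.785 = 244.9 N·m counterclockwise.
Block: 15.1 × 10 = 151 N down at 1.36 m → arm 1.02 m, τ = 151 × 1.02 = 154 N·m counterclockwise.
Toolbox: 9.15 × 10 = 91.5 N down at 0.329 m → arm 2.051 m, τ = 91.5 × 2.051 = 187.7 N·m counterclockwise.
Load: 34.3 × 10 = 343 N down at 2.62 m → arm 0.24 m, τ = 343 × 0.24 = 82.32 N·m clockwise.
Battery pack: 6.43 × 10 = 64.3 N down at 1.73 m → arm 0.65 m, τ = 64.3 × 0.65 = 41.8 N·m counterclockwise.
Net load moment about support B = 546.1 N·m counterclockwise.
Reaction R at support A is upward at 0 m, arm 2.38 m → moment R × 2.38 clockwise.
For rotational equilibrium, R × 2.38 = 546.1, so R = 229 N.

R_A ≈ 229 N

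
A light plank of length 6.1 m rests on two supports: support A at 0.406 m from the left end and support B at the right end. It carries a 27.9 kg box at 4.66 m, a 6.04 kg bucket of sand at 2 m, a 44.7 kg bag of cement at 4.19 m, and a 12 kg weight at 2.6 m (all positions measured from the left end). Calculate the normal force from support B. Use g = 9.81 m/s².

R_B ≈ 558 N

Sum moments about support A (its reaction then has zero moment arm).
Box: 27.9 × 9.81 = 273.7 N down at 4.66 m → arm 4.254 m, τ = 273.7 × 4.254 = 1164 N·m clockwise.
Bucket of sand: 6.04 × 9.81 = 59.25 N down at 2 m → arm 1.594 m, τ = 59.25 × 1.594 = 94.44 N·m clockwise.
Bag of cement: 44.7 × 9.81 = 438.5 N down at 4.19 m → arm 3.784 m, τ = 438.5 × 3.784 = 1659 N·m clockwise.
Weight: 12 × 9.81 = 117.7 N down at 2.6 m → arm 2.194 m, τ = 117.7 × 2.194 = 258.2 N·m clockwise.
Net load moment about support A = 3176 N·m clockwise.
Reaction R at support B is upward at 6.1 m, arm 5.694 m → moment R × 5.694 counterclockwise.
For rotational equilibrium, R × 5.694 = 3176, so R = 558 N.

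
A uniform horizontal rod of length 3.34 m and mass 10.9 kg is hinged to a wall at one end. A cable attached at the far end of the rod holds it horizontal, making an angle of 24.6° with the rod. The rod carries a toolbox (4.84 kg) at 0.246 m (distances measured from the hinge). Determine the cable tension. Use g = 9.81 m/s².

T ≈ 137 N

Take moments about the hinge.
Beam weight: 10.9 × 9.81 = 106.9 N down at 1.67 m → arm 1.67 m, τ = 106.9 × 1.67 = 178.5 N·m clockwise.
Toolbox: 4.84 × 9.81 = 47.48 N down at 0.246 m → arm 0.246 m, τ = 47.48 × 0.246 = 11.68 N·m clockwise.
Total clockwise load moment = 190.2 N·m.
The cable tension T acts at 3.34 m; only its component perpendicular to the rod, T sinθ, produces torque. sin 24.6° = 0.4163.
Balancing moments: T × 3.34 × 0.4163 = 190.2, giving T = 190.2 / 1.39 = 137 N.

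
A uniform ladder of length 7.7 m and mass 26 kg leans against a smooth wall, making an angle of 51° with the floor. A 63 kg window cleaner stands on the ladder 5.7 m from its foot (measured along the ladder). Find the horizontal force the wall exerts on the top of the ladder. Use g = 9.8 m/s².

Sum moments about the foot of the ladder (the floor normal and friction both act there and drop out).
Ladder weight 26×9.8 = 254.8 N acts at 3.85 m along the ladder; its horizontal arm is 3.85·cos51° = 2.423 m → τ = 617.4 N·m clockwise.
Window cleaner: 63×9.8 = 617.4 N at 5.7 m → arm 3.587 m → τ = 2215 N·m clockwise.
Wall normal N acts horizontally at the top; its moment arm is the height L sinθ = 7.7·sin51° = 5.984 m, counterclockwise.
Setting net torque to zero: N × 5.984 = 2832 → N = 473 N.

N_wall ≈ 473 N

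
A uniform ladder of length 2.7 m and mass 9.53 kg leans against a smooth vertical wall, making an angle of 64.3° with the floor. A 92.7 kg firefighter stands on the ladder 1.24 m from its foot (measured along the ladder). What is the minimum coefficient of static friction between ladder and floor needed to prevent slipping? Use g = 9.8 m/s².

Choose the foot of the ladder as the axis so the floor normal and friction both act there and drop out.
Ladder weight 9.53×9.8 = 93.39 N acts at 1.35 m along the ladder; its horizontal arm is 1.35·cos64.3° = 0.5854 m → τ = 54.67 N·m clockwise.
Firefighter: 92.7×9.8 = 908.5 N at 1.24 m → arm 0.5377 m → τ = 488.5 N·m clockwise.
Wall normal N acts horizontally at the top; its moment arm is the height L sinθ = 2.7·sin64.3° = 2.433 m, counterclockwise.
Balancing moments: N × 2.433 = 543.2, giving N = 223.3 N.
ΣFx = 0 ⇒ f = N_wall = 223.3 N. ΣFy = 0 ⇒ N_floor = 1002 N.
μ_min = f / N_floor = 223.3 / 1002 = 0.223.

μ_min ≈ 0.223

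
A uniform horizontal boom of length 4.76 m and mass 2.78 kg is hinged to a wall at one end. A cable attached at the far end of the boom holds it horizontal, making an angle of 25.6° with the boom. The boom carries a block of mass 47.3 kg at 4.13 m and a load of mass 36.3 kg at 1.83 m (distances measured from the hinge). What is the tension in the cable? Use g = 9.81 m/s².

Take moments about the hinge.
Beam weight: 2.78 × 9.81 = 27.27 N down at 2.38 m → arm 2.38 m, τ = 27.27 × 2.38 = 64.9 N·m clockwise.
Block: 47.3 × 9.81 = 464 N down at 4.13 m → arm 4.13 m, τ = 464 × 4.13 = 1916 N·m clockwise.
Load: 36.3 × 9.81 = 356.1 N down at 1.83 m → arm 1.83 m, τ = 356.1 × 1.83 = 651.7 N·m clockwise.
Total clockwise load moment = 2633 N·m.
The cable tension T acts at 4.76 m; only its component perpendicular to the boom, T sinθ, produces torque. sin 25.6° = 0.4321.
Balancing moments: T × 4.76 × 0.4321 = 2633, giving T = 2633 / 2.057 = 1280 N.

T ≈ 1280 N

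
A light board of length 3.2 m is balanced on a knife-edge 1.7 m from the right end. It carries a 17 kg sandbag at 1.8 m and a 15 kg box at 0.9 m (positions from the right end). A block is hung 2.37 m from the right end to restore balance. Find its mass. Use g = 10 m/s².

Choose the knife-edge (at 1.7 m from the right end) as the axis so the support reaction has zero arm there.
Sandbag: 17 × 10 = 170 N down at 1.8 m → arm 0.1 m, τ = 170 × 0.1 = 17 N·m counterclockwise.
Box: 15 × 10 = 150 N down at 0.9 m → arm 0.8 m, τ = 150 × 0.8 = 120 N·m clockwise.
Net moment of known loads = 103 N·m clockwise.
An unknown mass m at 2.37 m has arm 0.67 m; its moment is m·g·0.67 counterclockwise.
Setting net torque to zero: m × 10 × 0.67 = 103 → m = 103 / (10 × 0.67) = 15.4 kg.

m ≈ 15.4 kg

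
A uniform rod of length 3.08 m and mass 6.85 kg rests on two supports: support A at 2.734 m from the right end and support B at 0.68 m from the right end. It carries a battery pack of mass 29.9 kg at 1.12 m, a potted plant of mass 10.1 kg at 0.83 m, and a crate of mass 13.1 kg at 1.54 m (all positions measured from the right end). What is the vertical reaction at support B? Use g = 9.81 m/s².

R_B ≈ 436 N

Sum moments about support A (its reaction then has zero moment arm).
Beam weight: 6.85 × 9.81 = 67.2 N down at 1.54 m → arm 1.194 m, τ = 67.2 × 1.194 = 80.24 N·m clockwise.
Battery pack: 29.9 × 9.81 = 293.3 N down at 1.12 m → arm 1.614 m, τ = 293.3 × 1.614 = 473.4 N·m clockwise.
Potted plant: 10.1 × 9.81 = 99.08 N down at 0.83 m → arm 1.904 m, τ = 99.08 × 1.904 = 188.6 N·m clockwise.
Crate: 13.1 × 9.81 = 128.5 N down at 1.54 m → arm 1.194 m, τ = 128.5 × 1.194 = 153.4 N·m clockwise.
Net load moment about support A = 895.6 N·m clockwise.
Reaction R at support B is upward at 0.68 m, arm 2.054 m → moment R × 2.054 counterclockwise.
Στ = 0 ⇒ R × 2.054 = 895.6 ⇒ R = 436 N.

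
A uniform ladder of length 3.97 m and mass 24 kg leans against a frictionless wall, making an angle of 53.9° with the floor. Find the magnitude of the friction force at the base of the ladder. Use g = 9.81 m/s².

Choose the foot of the ladder as the axis so the floor normal and friction both act there and drop out.
Ladder weight 24×9.81 = 235.4 N acts at 1.985 m along the ladder; its horizontal arm is 1.985·cos53.9° = 1.17 m → τ = 275.4 N·m clockwise.
Wall normal N acts horizontally at the top; its moment arm is the height L sinθ = 3.97·sin53.9° = 3.208 m, counterclockwise.
Setting net torque to zero: N × 3.208 = 275.4 → N = 85.8 N.
ΣFx = 0: friction at the foot balances the wall's push, so f = N_wall = 85.8 N.

f ≈ 85.8 N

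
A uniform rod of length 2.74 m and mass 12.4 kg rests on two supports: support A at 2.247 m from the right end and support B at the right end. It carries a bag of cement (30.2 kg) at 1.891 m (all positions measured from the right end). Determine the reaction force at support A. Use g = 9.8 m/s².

Taking torques about support B:
Beam weight: 12.4 × 9.8 = 121.5 N down at 1.37 m → arm 1.37 m, τ = 121.5 × 1.37 = 166.5 N·m counterclockwise.
Bag of cement: 30.2 × 9.8 = 296 N down at 1.891 m → arm 1.891 m, τ = 296 × 1.891 = 559.7 N·m counterclockwise.
Net load moment about support B = 726.2 N·m counterclockwise.
Reaction R at support A is upward at 2.247 m, arm 2.247 m → moment R × 2.247 clockwise.
For rotational equilibrium, R × 2.247 = 726.2, so R = 323 N.

R_A ≈ 323 N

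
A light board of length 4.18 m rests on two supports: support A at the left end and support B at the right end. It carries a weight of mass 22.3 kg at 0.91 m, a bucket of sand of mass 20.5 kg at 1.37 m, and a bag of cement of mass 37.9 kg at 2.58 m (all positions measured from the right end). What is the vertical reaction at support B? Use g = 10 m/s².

Choose support A as the axis so its reaction then has zero moment arm.
Weight: 22.3 × 10 = 223 N down at 0.91 m → arm 3.27 m, τ = 223 × 3.27 = 729.2 N·m clockwise.
Bucket of sand: 20.5 × 10 = 205 N down at 1.37 m → arm 2.81 m, τ = 205 × 2.81 = 576 N·m clockwise.
Bag of cement: 37.9 × 10 = 379 N down at 2.58 m → arm 1.6 m, τ = 379 × 1.6 = 606.4 N·m clockwise.
Net load moment about support A = 1912 N·m clockwise.
Reaction R at support B is upward at 0 m, arm 4.18 m → moment R × 4.18 counterclockwise.
Setting net torque to zero: R × 4.18 = 1912 → R = 457 N.

R_B ≈ 457 N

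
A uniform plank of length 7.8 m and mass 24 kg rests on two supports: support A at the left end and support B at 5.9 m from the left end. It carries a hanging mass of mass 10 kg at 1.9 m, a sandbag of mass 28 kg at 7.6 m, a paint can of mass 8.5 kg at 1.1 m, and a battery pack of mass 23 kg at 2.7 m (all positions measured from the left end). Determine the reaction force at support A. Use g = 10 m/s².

R_A ≈ 262 N

Sum moments about support B (its reaction then has zero moment arm).
Beam weight: 24 × 10 = 240 N down at 3.9 m → arm 2 m, τ = 240 × 2 = 480 N·m counterclockwise.
Hanging mass: 10 × 10 = 100 N down at 1.9 m → arm 4 m, τ = 100 × 4 = 400 N·m counterclockwise.
Sandbag: 28 × 10 = 280 N down at 7.6 m → arm 1.7 m, τ = 280 × 1.7 = 476 N·m clockwise.
Paint can: 8.5 × 10 = 85 N down at 1.1 m → arm 4.8 m, τ = 85 × 4.8 = 408 N·m counterclockwise.
Battery pack: 23 × 10 = 230 N down at 2.7 m → arm 3.2 m, τ = 230 × 3.2 = 736 N·m counterclockwise.
Net load moment about support B = 1548 N·m counterclockwise.
Reaction R at support A is upward at 0 m, arm 5.9 m → moment R × 5.9 clockwise.
Setting net torque to zero: R × 5.9 = 1548 → R = 262 N.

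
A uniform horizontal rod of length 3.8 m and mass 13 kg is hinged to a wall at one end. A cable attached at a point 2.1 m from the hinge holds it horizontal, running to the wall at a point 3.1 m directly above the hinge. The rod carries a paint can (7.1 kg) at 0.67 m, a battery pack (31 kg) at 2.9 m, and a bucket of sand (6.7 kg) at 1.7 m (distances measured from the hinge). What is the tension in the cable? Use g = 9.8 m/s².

T ≈ 737 N

About the hinge:
Beam weight: 13 × 9.8 = 127.4 N down at 1.9 m → arm 1.9 m, τ = 127.4 × 1.9 = 242.1 N·m clockwise.
Paint can: 7.1 × 9.8 = 69.58 N down at 0.67 m → arm 0.67 m, τ = 69.58 × 0.67 = 46.62 N·m clockwise.
Battery pack: 31 × 9.8 = 303.8 N down at 2.9 m → arm 2.9 m, τ = 303.8 × 2.9 = 881 N·m clockwise.
Bucket of sand: 6.7 × 9.8 = 65.66 N down at 1.7 m → arm 1.7 m, τ = 65.66 × 1.7 = 111.6 N·m clockwise.
Total clockwise load moment = 1281 N·m.
The cable tension T acts at 2.1 m; only its component perpendicular to the rod, T sinθ, produces torque. sinθ = h/√(h²+d²) = 3.1/√(3.1²+2.1²) = 0.8279.
Balancing moments: T × 2.1 × 0.8279 = 1281, giving T = 1281 / 1.739 = 737 N.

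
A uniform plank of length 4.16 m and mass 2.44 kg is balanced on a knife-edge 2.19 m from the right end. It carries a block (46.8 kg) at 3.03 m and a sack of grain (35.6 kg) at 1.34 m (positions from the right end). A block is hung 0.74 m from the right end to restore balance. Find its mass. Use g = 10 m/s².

m ≈ 6.06 kg

Taking torques about the knife-edge (at 2.19 m from the right end):
Beam weight: 2.44 × 10 = 24.4 N down at 2.08 m → arm 0.11 m, τ = 24.4 × 0.11 = 2.684 N·m clockwise.
Block: 46.8 × 10 = 468 N down at 3.03 m → arm 0.84 m, τ = 468 × 0.84 = 393.1 N·m counterclockwise.
Sack of grain: 35.6 × 10 = 356 N down at 1.34 m → arm 0.85 m, τ = 356 × 0.85 = 302.6 N·m clockwise.
Net moment of known loads = 87.82 N·m counterclockwise.
An unknown mass m at 0.74 m has arm 1.45 m; its moment is m·g·1.45 clockwise.
Setting net torque to zero: m × 10 × 1.45 = 87.82 → m = 87.82 / (10 × 1.45) = 6.06 kg.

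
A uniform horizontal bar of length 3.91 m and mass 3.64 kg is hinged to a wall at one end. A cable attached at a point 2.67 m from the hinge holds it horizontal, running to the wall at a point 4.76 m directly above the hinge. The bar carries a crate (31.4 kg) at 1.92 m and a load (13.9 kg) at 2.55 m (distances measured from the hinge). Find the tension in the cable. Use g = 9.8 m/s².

T ≈ 433 N

Taking torques about the hinge:
Beam weight: 3.64 × 9.8 = 35.67 N down at 1.955 m → arm 1.955 m, τ = 35.67 × 1.955 = 69.73 N·m clockwise.
Crate: 31.4 × 9.8 = 307.7 N down at 1.92 m → arm 1.92 m, τ = 307.7 × 1.92 = 590.8 N·m clockwise.
Load: 13.9 × 9.8 = 136.2 N down at 2.55 m → arm 2.55 m, τ = 136.2 × 2.55 = 347.3 N·m clockwise.
Total clockwise load moment = 1008 N·m.
The cable tension T acts at 2.67 m; only its component perpendicular to the bar, T sinθ, produces torque. sinθ = h/√(h²+d²) = 4.76/√(4.76²+2.67²) = 0.8722.
Στ = 0 ⇒ T × 2.67 × 0.8722 = 1008 ⇒ T = 1008 / 2.329 = 433 N.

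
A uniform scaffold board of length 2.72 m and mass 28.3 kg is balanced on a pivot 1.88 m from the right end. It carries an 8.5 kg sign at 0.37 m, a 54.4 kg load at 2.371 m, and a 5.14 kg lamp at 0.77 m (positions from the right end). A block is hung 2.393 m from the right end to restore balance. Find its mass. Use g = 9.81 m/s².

Sum moments about the pivot (at 1.88 m from the right end) (the support reaction has zero arm there).
Beam weight: 28.3 × 9.81 = 277.6 N down at 1.36 m → arm 0.52 m, τ = 277.6 × 0.52 = 144.4 N·m clockwise.
Sign: 8.5 × 9.81 = 83.39 N down at 0.37 m → arm 1.51 m, τ = 83.39 × 1.51 = 125.9 N·m clockwise.
Load: 54.4 × 9.81 = 533.7 N down at 2.371 m → arm 0.491 m, τ = 533.7 × 0.491 = 262 N·m counterclockwise.
Lamp: 5.14 × 9.81 = 50.42 N down at 0.77 m → arm 1.11 m, τ = 50.42 × 1.11 = 55.97 N·m clockwise.
Net moment of known loads = 64.27 N·m clockwise.
An unknown mass m at 2.393 m has arm 0.513 m; its moment is m·g·0.513 counterclockwise.
Στ = 0 ⇒ m × 9.81 × 0.513 = 64.27 ⇒ m = 64.27 / (9.81 × 0.513) = 12.8 kg.

m ≈ 12.8 kg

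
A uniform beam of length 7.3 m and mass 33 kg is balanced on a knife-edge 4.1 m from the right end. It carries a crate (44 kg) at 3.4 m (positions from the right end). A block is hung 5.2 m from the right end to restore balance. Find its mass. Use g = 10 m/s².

m ≈ 41.5 kg

Take moments about the knife-edge (at 4.1 m from the right end).
Beam weight: 33 × 10 = 330 N down at 3.65 m → arm 0.45 m, τ = 330 × 0.45 = 148.5 N·m clockwise.
Crate: 44 × 10 = 440 N down at 3.4 m → arm 0.7 m, τ = 440 × 0.7 = 308 N·m clockwise.
Net moment of known loads = 456.5 N·m clockwise.
An unknown mass m at 5.2 m has arm 1.1 m; its moment is m·g·1.1 counterclockwise.
Στ = 0 ⇒ m × 10 × 1.1 = 456.5 ⇒ m = 456.5 / (10 × 1.1) = 41.5 kg.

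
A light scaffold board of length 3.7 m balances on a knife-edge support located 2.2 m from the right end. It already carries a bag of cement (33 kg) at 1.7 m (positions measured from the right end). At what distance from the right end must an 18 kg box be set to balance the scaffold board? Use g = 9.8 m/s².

x ≈ 3.12 m from the right end

Taking torques about the knife-edge support (at 2.2 m from the right end):
Bag of cement: 33 × 9.8 = 323.4 N down at 1.7 m → arm 0.5 m, τ = 323.4 × 0.5 = 161.7 N·m clockwise.
Net moment of existing loads = 161.7 N·m clockwise.
The box weighs 18 × 9.8 = 176.4 N and must supply an equal counterclockwise moment, so its lever arm about the knife-edge support is 161.7 / 176.4 = 0.917 m.
That puts it at 2.2 + 0.917 = 3.12 m from the right end.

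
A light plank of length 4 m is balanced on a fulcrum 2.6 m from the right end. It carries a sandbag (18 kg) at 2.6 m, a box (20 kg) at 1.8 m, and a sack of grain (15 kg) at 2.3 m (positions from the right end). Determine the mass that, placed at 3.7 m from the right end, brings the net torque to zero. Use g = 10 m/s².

About the fulcrum (at 2.6 m from the right end):
Sandbag: acts at the fulcrum, moment arm 0 → no torque.
Box: 20 × 10 = 200 N down at 1.8 m → arm 0.8 m, τ = 200 × 0.8 = 160 N·m clockwise.
Sack of grain: 15 × 10 = 150 N down at 2.3 m → arm 0.3 m, τ = 150 × 0.3 = 45 N·m clockwise.
Net moment of known loads = 205 N·m clockwise.
An unknown mass m at 3.7 m has arm 1.1 m; its moment is m·g·1.1 counterclockwise.
Balancing moments: m × 10 × 1.1 = 205, giving m = 205 / (10 × 1.1) = 18.6 kg.

m ≈ 18.6 kg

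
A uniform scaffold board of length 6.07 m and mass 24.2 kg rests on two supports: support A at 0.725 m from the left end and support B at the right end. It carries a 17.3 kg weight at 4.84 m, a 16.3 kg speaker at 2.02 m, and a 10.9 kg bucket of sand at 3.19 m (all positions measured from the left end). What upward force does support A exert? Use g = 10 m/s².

R_A ≈ 359 N

Take moments about support B.
Beam weight: 24.2 × 10 = 242 N down at 3.035 m → arm 3.035 m, τ = 242 × 3.035 = 734.5 N·m counterclockwise.
Weight: 17.3 × 10 = 173 N down at 4.84 m → arm 1.23 m, τ = 173 × 1.23 = 212.8 N·m counterclockwise.
Speaker: 16.3 × 10 = 163 N down at 2.02 m → arm 4.05 m, τ = 163 × 4.05 = 660.1 N·m counterclockwise.
Bucket of sand: 10.9 × 10 = 109 N down at 3.19 m → arm 2.88 m, τ = 109 × 2.88 = 313.9 N·m counterclockwise.
Net load moment about support B = 1921 N·m counterclockwise.
Reaction R at support A is upward at 0.725 m, arm 5.345 m → moment R × 5.345 clockwise.
Setting net torque to zero: R × 5.345 = 1921 → R = 359 N.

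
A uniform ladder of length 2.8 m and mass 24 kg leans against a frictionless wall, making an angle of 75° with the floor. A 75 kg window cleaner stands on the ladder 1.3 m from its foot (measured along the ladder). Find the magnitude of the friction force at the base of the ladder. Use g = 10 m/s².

Take moments about the foot of the ladder.
Ladder weight 24×10 = 240 N acts at 1.4 m along the ladder; its horizontal arm is 1.4·cos75° = 0.3623 m → τ = 86.95 N·m clockwise.
Window cleaner: 75×10 = 750 N at 1.3 m → arm 0.3365 m → τ = 252.4 N·m clockwise.
Wall normal N acts horizontally at the top; its moment arm is the height L sinθ = 2.8·sin75° = 2.705 m, counterclockwise.
For rotational equilibrium, N × 2.705 = 339.4, so N = 125 N.
ΣFx = 0: friction at the foot balances the wall's push, so f = N_wall = 125 N.

f ≈ 125 N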